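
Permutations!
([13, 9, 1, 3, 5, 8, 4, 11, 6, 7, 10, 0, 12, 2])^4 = (0 9 13 7 2 11 1)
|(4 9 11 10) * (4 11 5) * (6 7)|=6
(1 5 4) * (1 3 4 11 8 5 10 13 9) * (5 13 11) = [0, 10, 2, 4, 3, 5, 6, 7, 13, 1, 11, 8, 12, 9] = (1 10 11 8 13 9)(3 4)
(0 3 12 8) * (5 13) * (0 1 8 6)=(0 3 12 6)(1 8)(5 13)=[3, 8, 2, 12, 4, 13, 0, 7, 1, 9, 10, 11, 6, 5]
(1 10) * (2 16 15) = (1 10)(2 16 15) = [0, 10, 16, 3, 4, 5, 6, 7, 8, 9, 1, 11, 12, 13, 14, 2, 15]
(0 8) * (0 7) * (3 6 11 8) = (0 3 6 11 8 7) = [3, 1, 2, 6, 4, 5, 11, 0, 7, 9, 10, 8]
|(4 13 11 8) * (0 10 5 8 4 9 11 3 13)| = |(0 10 5 8 9 11 4)(3 13)| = 14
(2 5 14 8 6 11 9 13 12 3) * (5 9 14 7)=(2 9 13 12 3)(5 7)(6 11 14 8)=[0, 1, 9, 2, 4, 7, 11, 5, 6, 13, 10, 14, 3, 12, 8]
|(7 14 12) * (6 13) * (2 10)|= 6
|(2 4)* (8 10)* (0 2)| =6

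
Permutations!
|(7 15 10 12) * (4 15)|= 5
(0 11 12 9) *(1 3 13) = [11, 3, 2, 13, 4, 5, 6, 7, 8, 0, 10, 12, 9, 1] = (0 11 12 9)(1 3 13)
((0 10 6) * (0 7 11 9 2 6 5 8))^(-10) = ((0 10 5 8)(2 6 7 11 9))^(-10) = (11)(0 5)(8 10)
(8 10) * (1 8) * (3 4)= (1 8 10)(3 4)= [0, 8, 2, 4, 3, 5, 6, 7, 10, 9, 1]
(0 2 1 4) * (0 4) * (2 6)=(0 6 2 1)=[6, 0, 1, 3, 4, 5, 2]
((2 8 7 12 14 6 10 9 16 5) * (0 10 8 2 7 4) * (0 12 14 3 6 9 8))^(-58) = (0 3 4 10 6 12 8)(5 14 16 7 9)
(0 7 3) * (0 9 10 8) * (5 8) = (0 7 3 9 10 5 8) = [7, 1, 2, 9, 4, 8, 6, 3, 0, 10, 5]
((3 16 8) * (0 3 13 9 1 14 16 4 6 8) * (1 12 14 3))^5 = ((0 1 3 4 6 8 13 9 12 14 16))^5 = (0 8 16 6 14 4 12 3 9 1 13)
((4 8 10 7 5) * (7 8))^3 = (8 10)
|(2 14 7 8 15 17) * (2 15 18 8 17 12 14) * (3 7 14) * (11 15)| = 6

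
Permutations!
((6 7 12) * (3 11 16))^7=(3 11 16)(6 7 12)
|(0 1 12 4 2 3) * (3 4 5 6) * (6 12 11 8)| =|(0 1 11 8 6 3)(2 4)(5 12)| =6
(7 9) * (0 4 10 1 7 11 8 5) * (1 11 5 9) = (0 4 10 11 8 9 5)(1 7) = [4, 7, 2, 3, 10, 0, 6, 1, 9, 5, 11, 8]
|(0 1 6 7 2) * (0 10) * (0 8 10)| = |(0 1 6 7 2)(8 10)| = 10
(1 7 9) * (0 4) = (0 4)(1 7 9) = [4, 7, 2, 3, 0, 5, 6, 9, 8, 1]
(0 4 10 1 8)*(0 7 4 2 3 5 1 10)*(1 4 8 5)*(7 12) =(0 2 3 1 5 4)(7 8 12) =[2, 5, 3, 1, 0, 4, 6, 8, 12, 9, 10, 11, 7]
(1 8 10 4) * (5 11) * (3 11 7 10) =(1 8 3 11 5 7 10 4) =[0, 8, 2, 11, 1, 7, 6, 10, 3, 9, 4, 5]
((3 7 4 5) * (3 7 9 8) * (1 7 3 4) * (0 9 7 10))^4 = (0 5 10 4 1 8 7 9 3)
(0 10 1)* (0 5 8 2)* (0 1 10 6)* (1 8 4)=(10)(0 6)(1 5 4)(2 8)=[6, 5, 8, 3, 1, 4, 0, 7, 2, 9, 10]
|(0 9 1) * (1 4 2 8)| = 6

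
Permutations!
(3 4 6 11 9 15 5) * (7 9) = (3 4 6 11 7 9 15 5) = [0, 1, 2, 4, 6, 3, 11, 9, 8, 15, 10, 7, 12, 13, 14, 5]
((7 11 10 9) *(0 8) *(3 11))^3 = (0 8)(3 9 11 7 10)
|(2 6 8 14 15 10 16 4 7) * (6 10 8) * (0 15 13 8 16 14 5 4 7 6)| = |(0 15 16 7 2 10 14 13 8 5 4 6)| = 12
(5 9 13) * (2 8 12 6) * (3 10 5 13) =[0, 1, 8, 10, 4, 9, 2, 7, 12, 3, 5, 11, 6, 13] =(13)(2 8 12 6)(3 10 5 9)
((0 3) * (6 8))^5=(0 3)(6 8)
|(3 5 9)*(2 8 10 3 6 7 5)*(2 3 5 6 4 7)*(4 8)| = 4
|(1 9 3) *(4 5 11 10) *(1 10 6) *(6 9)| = 6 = |(1 6)(3 10 4 5 11 9)|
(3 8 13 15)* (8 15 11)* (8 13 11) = [0, 1, 2, 15, 4, 5, 6, 7, 11, 9, 10, 13, 12, 8, 14, 3] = (3 15)(8 11 13)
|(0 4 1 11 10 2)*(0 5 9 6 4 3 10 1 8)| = 18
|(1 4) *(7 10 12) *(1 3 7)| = 6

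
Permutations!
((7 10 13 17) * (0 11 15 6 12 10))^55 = (0 11 15 6 12 10 13 17 7)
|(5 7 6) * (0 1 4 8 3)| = |(0 1 4 8 3)(5 7 6)| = 15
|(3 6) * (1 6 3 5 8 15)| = 5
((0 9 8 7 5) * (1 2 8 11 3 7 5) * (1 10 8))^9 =((0 9 11 3 7 10 8 5)(1 2))^9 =(0 9 11 3 7 10 8 5)(1 2)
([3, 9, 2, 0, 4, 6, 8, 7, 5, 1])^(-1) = [3, 9, 2, 0, 4, 8, 5, 7, 6, 1]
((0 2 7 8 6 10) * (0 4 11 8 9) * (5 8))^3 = (0 9 7 2)(4 8)(5 10)(6 11)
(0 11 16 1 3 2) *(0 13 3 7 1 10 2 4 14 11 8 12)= (0 8 12)(1 7)(2 13 3 4 14 11 16 10)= [8, 7, 13, 4, 14, 5, 6, 1, 12, 9, 2, 16, 0, 3, 11, 15, 10]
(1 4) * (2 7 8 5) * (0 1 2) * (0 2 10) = (0 1 4 10)(2 7 8 5) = [1, 4, 7, 3, 10, 2, 6, 8, 5, 9, 0]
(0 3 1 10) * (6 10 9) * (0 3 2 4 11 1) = [2, 9, 4, 0, 11, 5, 10, 7, 8, 6, 3, 1] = (0 2 4 11 1 9 6 10 3)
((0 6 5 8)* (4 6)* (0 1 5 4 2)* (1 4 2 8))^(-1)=(0 2 6 4 8)(1 5)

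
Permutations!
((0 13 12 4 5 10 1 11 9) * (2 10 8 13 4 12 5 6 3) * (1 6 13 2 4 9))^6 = (2 5 4 6)(3 10 8 13)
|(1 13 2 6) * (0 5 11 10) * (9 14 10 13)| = 10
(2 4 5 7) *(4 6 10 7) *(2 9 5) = (2 6 10 7 9 5 4) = [0, 1, 6, 3, 2, 4, 10, 9, 8, 5, 7]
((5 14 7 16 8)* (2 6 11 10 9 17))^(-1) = (2 17 9 10 11 6)(5 8 16 7 14)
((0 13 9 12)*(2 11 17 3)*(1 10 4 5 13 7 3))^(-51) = (0 7 3 2 11 17 1 10 4 5 13 9 12)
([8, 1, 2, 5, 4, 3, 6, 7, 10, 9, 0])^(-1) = [10, 1, 2, 5, 4, 3, 6, 7, 0, 9, 8]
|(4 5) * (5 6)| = 3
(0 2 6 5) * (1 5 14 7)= (0 2 6 14 7 1 5)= [2, 5, 6, 3, 4, 0, 14, 1, 8, 9, 10, 11, 12, 13, 7]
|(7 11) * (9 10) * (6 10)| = 6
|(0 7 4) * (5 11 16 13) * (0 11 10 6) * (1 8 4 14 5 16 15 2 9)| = |(0 7 14 5 10 6)(1 8 4 11 15 2 9)(13 16)| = 42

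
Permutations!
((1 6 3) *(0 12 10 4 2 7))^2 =((0 12 10 4 2 7)(1 6 3))^2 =(0 10 2)(1 3 6)(4 7 12)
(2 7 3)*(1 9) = [0, 9, 7, 2, 4, 5, 6, 3, 8, 1] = (1 9)(2 7 3)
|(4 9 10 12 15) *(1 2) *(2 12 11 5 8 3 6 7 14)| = |(1 12 15 4 9 10 11 5 8 3 6 7 14 2)| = 14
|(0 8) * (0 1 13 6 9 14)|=7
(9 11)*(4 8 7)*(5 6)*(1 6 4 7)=[0, 6, 2, 3, 8, 4, 5, 7, 1, 11, 10, 9]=(1 6 5 4 8)(9 11)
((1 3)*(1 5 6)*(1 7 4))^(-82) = (1 5 7)(3 6 4)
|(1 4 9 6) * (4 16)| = 5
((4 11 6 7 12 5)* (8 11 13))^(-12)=((4 13 8 11 6 7 12 5))^(-12)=(4 6)(5 11)(7 13)(8 12)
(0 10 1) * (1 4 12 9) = (0 10 4 12 9 1) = [10, 0, 2, 3, 12, 5, 6, 7, 8, 1, 4, 11, 9]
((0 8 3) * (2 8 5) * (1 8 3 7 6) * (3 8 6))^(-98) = (0 7 2)(3 8 5)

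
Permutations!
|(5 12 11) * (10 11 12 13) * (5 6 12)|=|(5 13 10 11 6 12)|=6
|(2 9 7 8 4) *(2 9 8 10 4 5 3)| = 4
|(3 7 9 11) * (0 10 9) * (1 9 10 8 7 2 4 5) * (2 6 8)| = 11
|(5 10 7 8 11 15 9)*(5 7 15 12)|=8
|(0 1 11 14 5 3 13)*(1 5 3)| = |(0 5 1 11 14 3 13)| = 7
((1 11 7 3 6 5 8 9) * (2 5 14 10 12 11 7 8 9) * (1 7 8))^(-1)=(1 11 12 10 14 6 3 7 9 5 2 8)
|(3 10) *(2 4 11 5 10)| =|(2 4 11 5 10 3)| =6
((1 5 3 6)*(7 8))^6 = (8)(1 3)(5 6)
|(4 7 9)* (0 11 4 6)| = 6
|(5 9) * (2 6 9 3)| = |(2 6 9 5 3)| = 5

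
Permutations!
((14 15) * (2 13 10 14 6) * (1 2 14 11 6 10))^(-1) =((1 2 13)(6 14 15 10 11))^(-1) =(1 13 2)(6 11 10 15 14)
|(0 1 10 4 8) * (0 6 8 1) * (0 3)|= 6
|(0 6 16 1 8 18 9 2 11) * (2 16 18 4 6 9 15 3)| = |(0 9 16 1 8 4 6 18 15 3 2 11)| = 12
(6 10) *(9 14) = (6 10)(9 14) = [0, 1, 2, 3, 4, 5, 10, 7, 8, 14, 6, 11, 12, 13, 9]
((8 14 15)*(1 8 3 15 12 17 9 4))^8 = (1 8 14 12 17 9 4)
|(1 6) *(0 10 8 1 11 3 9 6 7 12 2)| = |(0 10 8 1 7 12 2)(3 9 6 11)| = 28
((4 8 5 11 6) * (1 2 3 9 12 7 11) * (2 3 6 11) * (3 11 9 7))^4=(1 3 4 11 7 8 9 2 5 12 6)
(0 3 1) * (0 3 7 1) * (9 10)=[7, 3, 2, 0, 4, 5, 6, 1, 8, 10, 9]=(0 7 1 3)(9 10)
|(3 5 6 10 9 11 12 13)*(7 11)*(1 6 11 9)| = 30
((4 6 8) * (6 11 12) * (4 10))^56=((4 11 12 6 8 10))^56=(4 12 8)(6 10 11)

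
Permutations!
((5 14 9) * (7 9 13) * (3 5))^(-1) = ((3 5 14 13 7 9))^(-1) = (3 9 7 13 14 5)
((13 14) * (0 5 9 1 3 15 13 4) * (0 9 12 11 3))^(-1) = ((0 5 12 11 3 15 13 14 4 9 1))^(-1) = (0 1 9 4 14 13 15 3 11 12 5)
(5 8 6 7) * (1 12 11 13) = (1 12 11 13)(5 8 6 7) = [0, 12, 2, 3, 4, 8, 7, 5, 6, 9, 10, 13, 11, 1]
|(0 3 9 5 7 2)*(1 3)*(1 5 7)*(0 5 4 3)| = 8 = |(0 4 3 9 7 2 5 1)|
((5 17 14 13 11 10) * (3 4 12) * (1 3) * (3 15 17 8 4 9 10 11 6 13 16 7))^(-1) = (1 12 4 8 5 10 9 3 7 16 14 17 15)(6 13)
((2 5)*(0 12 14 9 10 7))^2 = (0 14 10)(7 12 9)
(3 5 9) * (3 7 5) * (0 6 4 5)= [6, 1, 2, 3, 5, 9, 4, 0, 8, 7]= (0 6 4 5 9 7)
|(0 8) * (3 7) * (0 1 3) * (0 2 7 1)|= 2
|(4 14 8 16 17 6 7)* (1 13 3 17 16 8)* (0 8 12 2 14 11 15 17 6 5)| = |(0 8 12 2 14 1 13 3 6 7 4 11 15 17 5)| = 15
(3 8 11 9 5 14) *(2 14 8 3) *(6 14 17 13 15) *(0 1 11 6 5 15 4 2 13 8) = [1, 11, 17, 3, 2, 0, 14, 7, 6, 15, 10, 9, 12, 4, 13, 5, 16, 8] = (0 1 11 9 15 5)(2 17 8 6 14 13 4)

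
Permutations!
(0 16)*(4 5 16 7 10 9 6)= (0 7 10 9 6 4 5 16)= [7, 1, 2, 3, 5, 16, 4, 10, 8, 6, 9, 11, 12, 13, 14, 15, 0]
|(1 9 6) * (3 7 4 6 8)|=|(1 9 8 3 7 4 6)|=7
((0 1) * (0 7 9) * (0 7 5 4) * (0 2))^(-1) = ((0 1 5 4 2)(7 9))^(-1) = (0 2 4 5 1)(7 9)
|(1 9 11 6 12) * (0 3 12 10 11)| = 15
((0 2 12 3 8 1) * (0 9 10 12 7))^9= (1 12)(3 9)(8 10)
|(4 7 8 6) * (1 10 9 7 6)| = |(1 10 9 7 8)(4 6)| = 10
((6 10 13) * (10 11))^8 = (13)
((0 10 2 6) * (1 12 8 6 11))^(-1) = (0 6 8 12 1 11 2 10)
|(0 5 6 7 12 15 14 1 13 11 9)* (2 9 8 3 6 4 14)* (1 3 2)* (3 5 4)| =15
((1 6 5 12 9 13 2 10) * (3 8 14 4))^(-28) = ((1 6 5 12 9 13 2 10)(3 8 14 4))^(-28) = (14)(1 9)(2 5)(6 13)(10 12)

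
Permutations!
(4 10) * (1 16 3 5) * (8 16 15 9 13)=[0, 15, 2, 5, 10, 1, 6, 7, 16, 13, 4, 11, 12, 8, 14, 9, 3]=(1 15 9 13 8 16 3 5)(4 10)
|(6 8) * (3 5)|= |(3 5)(6 8)|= 2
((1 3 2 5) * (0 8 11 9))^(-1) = ((0 8 11 9)(1 3 2 5))^(-1) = (0 9 11 8)(1 5 2 3)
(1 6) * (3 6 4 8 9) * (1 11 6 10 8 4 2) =(1 2)(3 10 8 9)(6 11) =[0, 2, 1, 10, 4, 5, 11, 7, 9, 3, 8, 6]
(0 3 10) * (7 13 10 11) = [3, 1, 2, 11, 4, 5, 6, 13, 8, 9, 0, 7, 12, 10] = (0 3 11 7 13 10)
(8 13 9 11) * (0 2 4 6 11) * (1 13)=(0 2 4 6 11 8 1 13 9)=[2, 13, 4, 3, 6, 5, 11, 7, 1, 0, 10, 8, 12, 9]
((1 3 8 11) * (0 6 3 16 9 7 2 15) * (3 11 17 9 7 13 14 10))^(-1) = (0 15 2 7 16 1 11 6)(3 10 14 13 9 17 8)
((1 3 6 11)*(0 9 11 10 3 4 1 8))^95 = ((0 9 11 8)(1 4)(3 6 10))^95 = (0 8 11 9)(1 4)(3 10 6)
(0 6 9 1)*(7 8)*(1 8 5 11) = (0 6 9 8 7 5 11 1) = [6, 0, 2, 3, 4, 11, 9, 5, 7, 8, 10, 1]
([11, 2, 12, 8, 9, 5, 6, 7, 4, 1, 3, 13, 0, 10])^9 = [2, 4, 9, 13, 3, 5, 6, 7, 10, 8, 11, 12, 1, 0]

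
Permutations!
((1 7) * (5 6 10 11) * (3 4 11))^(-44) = (3 6 11)(4 10 5)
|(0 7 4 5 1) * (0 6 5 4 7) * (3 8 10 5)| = 6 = |(1 6 3 8 10 5)|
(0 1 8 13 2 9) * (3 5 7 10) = [1, 8, 9, 5, 4, 7, 6, 10, 13, 0, 3, 11, 12, 2] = (0 1 8 13 2 9)(3 5 7 10)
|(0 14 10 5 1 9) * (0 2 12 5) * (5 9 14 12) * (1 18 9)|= |(0 12 1 14 10)(2 5 18 9)|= 20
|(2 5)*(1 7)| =|(1 7)(2 5)| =2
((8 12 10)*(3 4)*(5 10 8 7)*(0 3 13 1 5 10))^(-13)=(0 5 1 13 4 3)(7 10)(8 12)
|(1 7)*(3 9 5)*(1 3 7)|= |(3 9 5 7)|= 4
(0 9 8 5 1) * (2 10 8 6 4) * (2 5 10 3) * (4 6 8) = [9, 0, 3, 2, 5, 1, 6, 7, 10, 8, 4] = (0 9 8 10 4 5 1)(2 3)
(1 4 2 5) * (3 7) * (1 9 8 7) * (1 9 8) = (1 4 2 5 8 7 3 9) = [0, 4, 5, 9, 2, 8, 6, 3, 7, 1]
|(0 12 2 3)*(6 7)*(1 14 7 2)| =8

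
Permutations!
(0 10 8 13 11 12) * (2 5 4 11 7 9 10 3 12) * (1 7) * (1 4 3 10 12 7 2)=(0 10 8 13 4 11 1 2 5 3 7 9 12)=[10, 2, 5, 7, 11, 3, 6, 9, 13, 12, 8, 1, 0, 4]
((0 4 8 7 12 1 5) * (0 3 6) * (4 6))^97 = (0 6)(1 12 7 8 4 3 5)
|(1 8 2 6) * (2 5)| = 5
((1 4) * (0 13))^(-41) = ((0 13)(1 4))^(-41) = (0 13)(1 4)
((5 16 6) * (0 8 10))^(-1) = (0 10 8)(5 6 16) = ((0 8 10)(5 16 6))^(-1)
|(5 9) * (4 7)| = |(4 7)(5 9)| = 2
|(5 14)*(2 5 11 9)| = |(2 5 14 11 9)| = 5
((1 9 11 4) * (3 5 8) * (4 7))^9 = ((1 9 11 7 4)(3 5 8))^9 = (1 4 7 11 9)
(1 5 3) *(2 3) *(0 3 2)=[3, 5, 2, 1, 4, 0]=(0 3 1 5)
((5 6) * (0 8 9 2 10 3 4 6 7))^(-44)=((0 8 9 2 10 3 4 6 5 7))^(-44)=(0 4 9 5 10)(2 7 3 8 6)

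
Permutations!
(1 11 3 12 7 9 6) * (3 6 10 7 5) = (1 11 6)(3 12 5)(7 9 10) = [0, 11, 2, 12, 4, 3, 1, 9, 8, 10, 7, 6, 5]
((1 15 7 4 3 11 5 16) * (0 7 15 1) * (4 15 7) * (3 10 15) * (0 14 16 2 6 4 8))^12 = (16)(2 10 3)(4 7 5)(6 15 11)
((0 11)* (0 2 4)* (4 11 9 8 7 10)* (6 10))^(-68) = ((0 9 8 7 6 10 4)(2 11))^(-68) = (11)(0 8 6 4 9 7 10)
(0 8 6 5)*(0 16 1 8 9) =[9, 8, 2, 3, 4, 16, 5, 7, 6, 0, 10, 11, 12, 13, 14, 15, 1] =(0 9)(1 8 6 5 16)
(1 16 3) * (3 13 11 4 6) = (1 16 13 11 4 6 3) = [0, 16, 2, 1, 6, 5, 3, 7, 8, 9, 10, 4, 12, 11, 14, 15, 13]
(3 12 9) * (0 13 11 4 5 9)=[13, 1, 2, 12, 5, 9, 6, 7, 8, 3, 10, 4, 0, 11]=(0 13 11 4 5 9 3 12)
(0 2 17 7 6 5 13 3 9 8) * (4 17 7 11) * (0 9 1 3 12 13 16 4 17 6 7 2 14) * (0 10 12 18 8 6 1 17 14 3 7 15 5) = [3, 7, 2, 17, 1, 16, 0, 15, 9, 6, 12, 14, 13, 18, 10, 5, 4, 11, 8] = (0 3 17 11 14 10 12 13 18 8 9 6)(1 7 15 5 16 4)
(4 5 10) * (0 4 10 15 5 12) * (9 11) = (0 4 12)(5 15)(9 11) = [4, 1, 2, 3, 12, 15, 6, 7, 8, 11, 10, 9, 0, 13, 14, 5]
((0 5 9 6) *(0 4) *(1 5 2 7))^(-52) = ((0 2 7 1 5 9 6 4))^(-52) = (0 5)(1 4)(2 9)(6 7)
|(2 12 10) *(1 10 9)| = 5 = |(1 10 2 12 9)|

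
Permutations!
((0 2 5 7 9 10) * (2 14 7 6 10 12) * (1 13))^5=(0 2 14 5 7 6 9 10 12)(1 13)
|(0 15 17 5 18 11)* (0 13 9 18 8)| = 20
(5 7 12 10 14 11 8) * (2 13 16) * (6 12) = (2 13 16)(5 7 6 12 10 14 11 8) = [0, 1, 13, 3, 4, 7, 12, 6, 5, 9, 14, 8, 10, 16, 11, 15, 2]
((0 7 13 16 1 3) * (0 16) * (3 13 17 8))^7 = ((0 7 17 8 3 16 1 13))^7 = (0 13 1 16 3 8 17 7)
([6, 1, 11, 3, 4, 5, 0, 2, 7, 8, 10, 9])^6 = (2 11 9 8 7)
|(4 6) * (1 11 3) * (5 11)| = 4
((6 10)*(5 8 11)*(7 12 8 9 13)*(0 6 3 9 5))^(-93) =(0 12 9 6 8 13 10 11 7 3)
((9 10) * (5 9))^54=(10)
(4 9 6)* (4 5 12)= (4 9 6 5 12)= [0, 1, 2, 3, 9, 12, 5, 7, 8, 6, 10, 11, 4]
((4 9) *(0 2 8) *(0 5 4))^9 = (0 5)(2 4)(8 9)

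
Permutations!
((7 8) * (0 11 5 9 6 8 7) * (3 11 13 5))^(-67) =(0 8 6 9 5 13)(3 11)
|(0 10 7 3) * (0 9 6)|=|(0 10 7 3 9 6)|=6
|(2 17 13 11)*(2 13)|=2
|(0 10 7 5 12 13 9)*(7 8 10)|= |(0 7 5 12 13 9)(8 10)|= 6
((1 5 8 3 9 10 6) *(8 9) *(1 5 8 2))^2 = ((1 8 3 2)(5 9 10 6))^2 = (1 3)(2 8)(5 10)(6 9)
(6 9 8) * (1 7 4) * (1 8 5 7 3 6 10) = (1 3 6 9 5 7 4 8 10) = [0, 3, 2, 6, 8, 7, 9, 4, 10, 5, 1]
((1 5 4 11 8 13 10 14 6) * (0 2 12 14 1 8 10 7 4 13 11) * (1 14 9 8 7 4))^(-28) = (14)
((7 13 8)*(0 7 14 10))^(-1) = (0 10 14 8 13 7)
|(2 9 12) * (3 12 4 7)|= 6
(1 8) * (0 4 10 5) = [4, 8, 2, 3, 10, 0, 6, 7, 1, 9, 5] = (0 4 10 5)(1 8)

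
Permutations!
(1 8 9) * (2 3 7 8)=[0, 2, 3, 7, 4, 5, 6, 8, 9, 1]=(1 2 3 7 8 9)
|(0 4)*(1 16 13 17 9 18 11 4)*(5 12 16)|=11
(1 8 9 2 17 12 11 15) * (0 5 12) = (0 5 12 11 15 1 8 9 2 17) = [5, 8, 17, 3, 4, 12, 6, 7, 9, 2, 10, 15, 11, 13, 14, 1, 16, 0]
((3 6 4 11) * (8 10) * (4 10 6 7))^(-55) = (3 7 4 11)(6 8 10)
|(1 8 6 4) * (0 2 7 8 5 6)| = |(0 2 7 8)(1 5 6 4)| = 4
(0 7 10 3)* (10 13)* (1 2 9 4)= [7, 2, 9, 0, 1, 5, 6, 13, 8, 4, 3, 11, 12, 10]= (0 7 13 10 3)(1 2 9 4)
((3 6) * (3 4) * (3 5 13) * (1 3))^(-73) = (1 13 5 4 6 3)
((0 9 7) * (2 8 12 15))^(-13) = (0 7 9)(2 15 12 8)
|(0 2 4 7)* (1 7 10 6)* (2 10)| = |(0 10 6 1 7)(2 4)| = 10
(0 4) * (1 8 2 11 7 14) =(0 4)(1 8 2 11 7 14) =[4, 8, 11, 3, 0, 5, 6, 14, 2, 9, 10, 7, 12, 13, 1]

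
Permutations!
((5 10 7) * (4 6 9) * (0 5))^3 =(0 7 10 5)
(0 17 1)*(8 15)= (0 17 1)(8 15)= [17, 0, 2, 3, 4, 5, 6, 7, 15, 9, 10, 11, 12, 13, 14, 8, 16, 1]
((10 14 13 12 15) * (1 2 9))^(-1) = (1 9 2)(10 15 12 13 14)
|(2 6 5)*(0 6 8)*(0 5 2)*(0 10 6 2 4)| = 7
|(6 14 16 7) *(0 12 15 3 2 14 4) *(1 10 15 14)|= 35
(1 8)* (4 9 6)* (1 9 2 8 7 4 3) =(1 7 4 2 8 9 6 3) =[0, 7, 8, 1, 2, 5, 3, 4, 9, 6]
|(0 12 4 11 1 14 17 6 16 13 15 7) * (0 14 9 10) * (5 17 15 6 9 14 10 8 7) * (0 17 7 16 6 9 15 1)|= |(0 12 4 11)(1 14)(5 7 10 17 15)(8 16 13 9)|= 20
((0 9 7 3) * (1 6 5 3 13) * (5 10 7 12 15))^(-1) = (0 3 5 15 12 9)(1 13 7 10 6)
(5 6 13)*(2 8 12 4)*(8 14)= (2 14 8 12 4)(5 6 13)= [0, 1, 14, 3, 2, 6, 13, 7, 12, 9, 10, 11, 4, 5, 8]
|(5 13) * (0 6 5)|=4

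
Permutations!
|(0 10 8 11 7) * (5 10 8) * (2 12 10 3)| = 20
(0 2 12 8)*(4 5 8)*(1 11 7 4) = [2, 11, 12, 3, 5, 8, 6, 4, 0, 9, 10, 7, 1] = (0 2 12 1 11 7 4 5 8)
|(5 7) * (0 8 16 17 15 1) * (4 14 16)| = |(0 8 4 14 16 17 15 1)(5 7)| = 8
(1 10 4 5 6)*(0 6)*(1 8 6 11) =(0 11 1 10 4 5)(6 8) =[11, 10, 2, 3, 5, 0, 8, 7, 6, 9, 4, 1]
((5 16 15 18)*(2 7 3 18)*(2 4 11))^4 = (2 5 11 18 4 3 15 7 16) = ((2 7 3 18 5 16 15 4 11))^4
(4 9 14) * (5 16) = (4 9 14)(5 16) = [0, 1, 2, 3, 9, 16, 6, 7, 8, 14, 10, 11, 12, 13, 4, 15, 5]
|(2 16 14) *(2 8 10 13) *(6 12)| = 6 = |(2 16 14 8 10 13)(6 12)|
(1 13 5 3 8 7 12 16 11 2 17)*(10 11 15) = (1 13 5 3 8 7 12 16 15 10 11 2 17) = [0, 13, 17, 8, 4, 3, 6, 12, 7, 9, 11, 2, 16, 5, 14, 10, 15, 1]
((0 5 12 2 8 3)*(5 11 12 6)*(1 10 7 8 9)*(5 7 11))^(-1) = ((0 5 6 7 8 3)(1 10 11 12 2 9))^(-1) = (0 3 8 7 6 5)(1 9 2 12 11 10)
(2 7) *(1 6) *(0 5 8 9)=(0 5 8 9)(1 6)(2 7)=[5, 6, 7, 3, 4, 8, 1, 2, 9, 0]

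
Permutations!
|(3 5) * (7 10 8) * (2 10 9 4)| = 6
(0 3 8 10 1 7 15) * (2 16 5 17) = (0 3 8 10 1 7 15)(2 16 5 17) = [3, 7, 16, 8, 4, 17, 6, 15, 10, 9, 1, 11, 12, 13, 14, 0, 5, 2]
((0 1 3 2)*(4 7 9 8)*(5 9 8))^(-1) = (0 2 3 1)(4 8 7)(5 9)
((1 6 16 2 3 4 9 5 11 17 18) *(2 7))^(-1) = (1 18 17 11 5 9 4 3 2 7 16 6)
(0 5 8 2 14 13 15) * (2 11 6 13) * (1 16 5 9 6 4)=(0 9 6 13 15)(1 16 5 8 11 4)(2 14)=[9, 16, 14, 3, 1, 8, 13, 7, 11, 6, 10, 4, 12, 15, 2, 0, 5]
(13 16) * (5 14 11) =[0, 1, 2, 3, 4, 14, 6, 7, 8, 9, 10, 5, 12, 16, 11, 15, 13] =(5 14 11)(13 16)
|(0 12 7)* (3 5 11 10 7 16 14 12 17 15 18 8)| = 30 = |(0 17 15 18 8 3 5 11 10 7)(12 16 14)|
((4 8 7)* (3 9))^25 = ((3 9)(4 8 7))^25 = (3 9)(4 8 7)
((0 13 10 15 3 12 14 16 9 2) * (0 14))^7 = ((0 13 10 15 3 12)(2 14 16 9))^7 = (0 13 10 15 3 12)(2 9 16 14)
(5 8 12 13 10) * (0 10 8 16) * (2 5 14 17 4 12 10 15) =(0 15 2 5 16)(4 12 13 8 10 14 17) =[15, 1, 5, 3, 12, 16, 6, 7, 10, 9, 14, 11, 13, 8, 17, 2, 0, 4]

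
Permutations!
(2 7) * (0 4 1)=[4, 0, 7, 3, 1, 5, 6, 2]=(0 4 1)(2 7)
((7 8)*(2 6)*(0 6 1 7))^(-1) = (0 8 7 1 2 6)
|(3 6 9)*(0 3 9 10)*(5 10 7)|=|(0 3 6 7 5 10)|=6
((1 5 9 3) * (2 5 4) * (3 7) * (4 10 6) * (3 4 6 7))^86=((1 10 7 4 2 5 9 3))^86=(1 9 2 7)(3 5 4 10)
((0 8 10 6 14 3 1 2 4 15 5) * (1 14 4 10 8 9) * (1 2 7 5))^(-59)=(0 9 2 10 6 4 15 1 7 5)(3 14)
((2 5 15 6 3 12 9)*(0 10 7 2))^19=((0 10 7 2 5 15 6 3 12 9))^19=(0 9 12 3 6 15 5 2 7 10)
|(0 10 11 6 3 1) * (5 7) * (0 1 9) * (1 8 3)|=8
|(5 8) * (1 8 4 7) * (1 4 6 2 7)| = |(1 8 5 6 2 7 4)| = 7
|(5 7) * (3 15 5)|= 4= |(3 15 5 7)|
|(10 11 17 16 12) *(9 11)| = |(9 11 17 16 12 10)| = 6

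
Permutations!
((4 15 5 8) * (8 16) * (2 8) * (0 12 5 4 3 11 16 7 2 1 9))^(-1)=(0 9 1 16 11 3 8 2 7 5 12)(4 15)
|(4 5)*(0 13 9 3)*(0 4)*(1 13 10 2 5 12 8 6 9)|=|(0 10 2 5)(1 13)(3 4 12 8 6 9)|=12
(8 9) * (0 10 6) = (0 10 6)(8 9) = [10, 1, 2, 3, 4, 5, 0, 7, 9, 8, 6]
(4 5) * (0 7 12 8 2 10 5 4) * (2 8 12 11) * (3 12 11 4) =(0 7 4 3 12 11 2 10 5) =[7, 1, 10, 12, 3, 0, 6, 4, 8, 9, 5, 2, 11]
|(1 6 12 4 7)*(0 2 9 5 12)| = 9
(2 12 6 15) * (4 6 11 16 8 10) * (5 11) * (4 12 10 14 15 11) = (2 10 12 5 4 6 11 16 8 14 15) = [0, 1, 10, 3, 6, 4, 11, 7, 14, 9, 12, 16, 5, 13, 15, 2, 8]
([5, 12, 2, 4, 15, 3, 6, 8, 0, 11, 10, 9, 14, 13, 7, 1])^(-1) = (0 8 7 14 12 1 15 4 3 5)(9 11)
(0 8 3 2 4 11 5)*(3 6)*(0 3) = (0 8 6)(2 4 11 5 3) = [8, 1, 4, 2, 11, 3, 0, 7, 6, 9, 10, 5]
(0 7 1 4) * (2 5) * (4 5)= (0 7 1 5 2 4)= [7, 5, 4, 3, 0, 2, 6, 1]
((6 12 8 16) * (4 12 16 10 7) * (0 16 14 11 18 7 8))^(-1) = (0 12 4 7 18 11 14 6 16)(8 10)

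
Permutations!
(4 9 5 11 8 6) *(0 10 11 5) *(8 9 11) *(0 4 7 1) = (0 10 8 6 7 1)(4 11 9) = [10, 0, 2, 3, 11, 5, 7, 1, 6, 4, 8, 9]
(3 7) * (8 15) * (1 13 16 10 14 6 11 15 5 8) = (1 13 16 10 14 6 11 15)(3 7)(5 8) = [0, 13, 2, 7, 4, 8, 11, 3, 5, 9, 14, 15, 12, 16, 6, 1, 10]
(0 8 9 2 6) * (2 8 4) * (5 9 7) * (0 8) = (0 4 2 6 8 7 5 9) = [4, 1, 6, 3, 2, 9, 8, 5, 7, 0]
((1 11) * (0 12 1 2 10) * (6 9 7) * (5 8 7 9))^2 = (0 1 2)(5 7)(6 8)(10 12 11)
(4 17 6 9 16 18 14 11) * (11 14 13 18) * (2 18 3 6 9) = (2 18 13 3 6)(4 17 9 16 11) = [0, 1, 18, 6, 17, 5, 2, 7, 8, 16, 10, 4, 12, 3, 14, 15, 11, 9, 13]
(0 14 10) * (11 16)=(0 14 10)(11 16)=[14, 1, 2, 3, 4, 5, 6, 7, 8, 9, 0, 16, 12, 13, 10, 15, 11]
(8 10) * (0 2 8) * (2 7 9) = (0 7 9 2 8 10) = [7, 1, 8, 3, 4, 5, 6, 9, 10, 2, 0]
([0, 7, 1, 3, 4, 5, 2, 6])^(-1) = (1 2 6 7)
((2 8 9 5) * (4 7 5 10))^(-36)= (2 5 7 4 10 9 8)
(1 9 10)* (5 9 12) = (1 12 5 9 10) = [0, 12, 2, 3, 4, 9, 6, 7, 8, 10, 1, 11, 5]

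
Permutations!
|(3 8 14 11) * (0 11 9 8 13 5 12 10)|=|(0 11 3 13 5 12 10)(8 14 9)|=21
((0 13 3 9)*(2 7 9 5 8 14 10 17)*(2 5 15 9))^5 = (17)(2 7)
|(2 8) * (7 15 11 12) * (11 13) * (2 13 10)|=8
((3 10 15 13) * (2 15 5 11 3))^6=(15)(3 5)(10 11)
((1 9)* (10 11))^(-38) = ((1 9)(10 11))^(-38) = (11)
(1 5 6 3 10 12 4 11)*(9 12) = (1 5 6 3 10 9 12 4 11) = [0, 5, 2, 10, 11, 6, 3, 7, 8, 12, 9, 1, 4]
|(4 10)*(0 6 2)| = |(0 6 2)(4 10)| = 6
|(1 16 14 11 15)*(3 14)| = 6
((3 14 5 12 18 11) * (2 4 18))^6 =((2 4 18 11 3 14 5 12))^6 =(2 5 3 18)(4 12 14 11)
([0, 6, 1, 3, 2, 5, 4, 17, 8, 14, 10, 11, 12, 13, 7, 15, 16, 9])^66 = (1 4)(2 6)(7 9)(14 17)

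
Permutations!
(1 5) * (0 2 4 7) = (0 2 4 7)(1 5) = [2, 5, 4, 3, 7, 1, 6, 0]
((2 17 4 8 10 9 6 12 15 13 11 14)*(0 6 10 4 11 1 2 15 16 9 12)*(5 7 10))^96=(1 15 11 2 13 14 17)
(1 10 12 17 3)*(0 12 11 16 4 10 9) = (0 12 17 3 1 9)(4 10 11 16) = [12, 9, 2, 1, 10, 5, 6, 7, 8, 0, 11, 16, 17, 13, 14, 15, 4, 3]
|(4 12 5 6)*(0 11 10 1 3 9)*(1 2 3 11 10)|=20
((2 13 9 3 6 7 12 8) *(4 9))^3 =(2 9 7)(3 12 13)(4 6 8)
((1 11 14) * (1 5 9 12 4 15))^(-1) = (1 15 4 12 9 5 14 11)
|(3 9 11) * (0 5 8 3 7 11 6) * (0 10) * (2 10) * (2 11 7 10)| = |(0 5 8 3 9 6 11 10)| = 8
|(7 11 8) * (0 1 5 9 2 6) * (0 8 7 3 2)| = |(0 1 5 9)(2 6 8 3)(7 11)| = 4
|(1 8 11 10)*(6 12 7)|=12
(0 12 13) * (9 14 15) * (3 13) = (0 12 3 13)(9 14 15) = [12, 1, 2, 13, 4, 5, 6, 7, 8, 14, 10, 11, 3, 0, 15, 9]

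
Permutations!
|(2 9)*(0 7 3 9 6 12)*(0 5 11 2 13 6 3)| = |(0 7)(2 3 9 13 6 12 5 11)| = 8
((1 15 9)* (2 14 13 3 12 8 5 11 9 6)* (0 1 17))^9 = (0 8 2 17 12 6 9 3 15 11 13 1 5 14)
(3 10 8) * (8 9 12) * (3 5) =(3 10 9 12 8 5) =[0, 1, 2, 10, 4, 3, 6, 7, 5, 12, 9, 11, 8]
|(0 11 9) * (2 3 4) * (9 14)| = |(0 11 14 9)(2 3 4)| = 12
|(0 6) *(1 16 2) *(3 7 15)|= |(0 6)(1 16 2)(3 7 15)|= 6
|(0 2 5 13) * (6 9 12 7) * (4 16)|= |(0 2 5 13)(4 16)(6 9 12 7)|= 4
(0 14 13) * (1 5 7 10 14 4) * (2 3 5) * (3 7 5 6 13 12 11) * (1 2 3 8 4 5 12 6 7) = (0 5 12 11 8 4 2 1 3 7 10 14 6 13) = [5, 3, 1, 7, 2, 12, 13, 10, 4, 9, 14, 8, 11, 0, 6]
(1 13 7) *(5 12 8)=(1 13 7)(5 12 8)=[0, 13, 2, 3, 4, 12, 6, 1, 5, 9, 10, 11, 8, 7]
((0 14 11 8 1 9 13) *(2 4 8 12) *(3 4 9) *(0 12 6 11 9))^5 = ((0 14 9 13 12 2)(1 3 4 8)(6 11))^5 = (0 2 12 13 9 14)(1 3 4 8)(6 11)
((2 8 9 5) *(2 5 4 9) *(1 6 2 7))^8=((1 6 2 8 7)(4 9))^8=(9)(1 8 6 7 2)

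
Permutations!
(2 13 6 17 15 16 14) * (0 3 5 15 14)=(0 3 5 15 16)(2 13 6 17 14)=[3, 1, 13, 5, 4, 15, 17, 7, 8, 9, 10, 11, 12, 6, 2, 16, 0, 14]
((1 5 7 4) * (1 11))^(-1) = (1 11 4 7 5)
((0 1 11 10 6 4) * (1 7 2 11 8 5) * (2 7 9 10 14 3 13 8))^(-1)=(0 4 6 10 9)(1 5 8 13 3 14 11 2)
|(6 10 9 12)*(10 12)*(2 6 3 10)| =6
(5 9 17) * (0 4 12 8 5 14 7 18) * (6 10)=[4, 1, 2, 3, 12, 9, 10, 18, 5, 17, 6, 11, 8, 13, 7, 15, 16, 14, 0]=(0 4 12 8 5 9 17 14 7 18)(6 10)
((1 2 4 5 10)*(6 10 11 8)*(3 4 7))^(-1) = ((1 2 7 3 4 5 11 8 6 10))^(-1) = (1 10 6 8 11 5 4 3 7 2)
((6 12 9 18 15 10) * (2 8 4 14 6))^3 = (2 14 9 10 4 12 15 8 6 18)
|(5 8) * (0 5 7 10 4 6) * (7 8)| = |(0 5 7 10 4 6)| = 6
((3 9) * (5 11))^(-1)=(3 9)(5 11)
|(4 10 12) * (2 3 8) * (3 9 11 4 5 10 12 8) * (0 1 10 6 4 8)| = |(0 1 10)(2 9 11 8)(4 12 5 6)| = 12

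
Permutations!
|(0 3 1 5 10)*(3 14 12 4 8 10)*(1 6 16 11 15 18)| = 24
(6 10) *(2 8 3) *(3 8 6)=(2 6 10 3)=[0, 1, 6, 2, 4, 5, 10, 7, 8, 9, 3]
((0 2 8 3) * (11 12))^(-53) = (0 3 8 2)(11 12)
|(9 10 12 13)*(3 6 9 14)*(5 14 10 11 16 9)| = 12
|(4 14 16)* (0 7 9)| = 3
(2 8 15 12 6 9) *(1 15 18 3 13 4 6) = [0, 15, 8, 13, 6, 5, 9, 7, 18, 2, 10, 11, 1, 4, 14, 12, 16, 17, 3] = (1 15 12)(2 8 18 3 13 4 6 9)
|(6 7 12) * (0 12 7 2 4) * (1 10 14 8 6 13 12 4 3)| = |(0 4)(1 10 14 8 6 2 3)(12 13)| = 14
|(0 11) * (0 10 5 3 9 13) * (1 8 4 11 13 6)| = |(0 13)(1 8 4 11 10 5 3 9 6)| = 18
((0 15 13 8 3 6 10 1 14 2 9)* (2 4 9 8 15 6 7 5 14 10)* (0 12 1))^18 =(15)(0 7 12 2 14 10 3 9 6 5 1 8 4)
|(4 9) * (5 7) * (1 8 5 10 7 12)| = |(1 8 5 12)(4 9)(7 10)| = 4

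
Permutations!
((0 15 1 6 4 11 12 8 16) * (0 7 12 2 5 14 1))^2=((0 15)(1 6 4 11 2 5 14)(7 12 8 16))^2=(1 4 2 14 6 11 5)(7 8)(12 16)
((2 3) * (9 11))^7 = ((2 3)(9 11))^7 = (2 3)(9 11)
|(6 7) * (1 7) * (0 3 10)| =|(0 3 10)(1 7 6)| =3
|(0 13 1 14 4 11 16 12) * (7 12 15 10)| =11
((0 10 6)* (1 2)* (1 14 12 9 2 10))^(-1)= (0 6 10 1)(2 9 12 14)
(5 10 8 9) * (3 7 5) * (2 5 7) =(2 5 10 8 9 3) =[0, 1, 5, 2, 4, 10, 6, 7, 9, 3, 8]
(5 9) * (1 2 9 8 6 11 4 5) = [0, 2, 9, 3, 5, 8, 11, 7, 6, 1, 10, 4] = (1 2 9)(4 5 8 6 11)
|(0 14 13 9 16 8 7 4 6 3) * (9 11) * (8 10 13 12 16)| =13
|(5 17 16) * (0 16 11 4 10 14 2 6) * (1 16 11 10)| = 11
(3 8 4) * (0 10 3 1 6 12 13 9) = (0 10 3 8 4 1 6 12 13 9) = [10, 6, 2, 8, 1, 5, 12, 7, 4, 0, 3, 11, 13, 9]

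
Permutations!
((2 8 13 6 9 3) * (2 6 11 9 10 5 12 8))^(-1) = ((3 6 10 5 12 8 13 11 9))^(-1) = (3 9 11 13 8 12 5 10 6)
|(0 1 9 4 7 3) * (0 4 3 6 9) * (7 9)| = |(0 1)(3 4 9)(6 7)| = 6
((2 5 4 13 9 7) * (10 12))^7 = (2 5 4 13 9 7)(10 12)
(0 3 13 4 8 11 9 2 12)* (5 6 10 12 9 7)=(0 3 13 4 8 11 7 5 6 10 12)(2 9)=[3, 1, 9, 13, 8, 6, 10, 5, 11, 2, 12, 7, 0, 4]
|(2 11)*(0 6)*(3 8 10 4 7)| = |(0 6)(2 11)(3 8 10 4 7)| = 10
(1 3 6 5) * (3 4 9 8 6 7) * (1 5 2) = (1 4 9 8 6 2)(3 7) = [0, 4, 1, 7, 9, 5, 2, 3, 6, 8]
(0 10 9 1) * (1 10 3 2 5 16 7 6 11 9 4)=(0 3 2 5 16 7 6 11 9 10 4 1)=[3, 0, 5, 2, 1, 16, 11, 6, 8, 10, 4, 9, 12, 13, 14, 15, 7]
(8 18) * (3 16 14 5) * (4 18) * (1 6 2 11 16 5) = (1 6 2 11 16 14)(3 5)(4 18 8) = [0, 6, 11, 5, 18, 3, 2, 7, 4, 9, 10, 16, 12, 13, 1, 15, 14, 17, 8]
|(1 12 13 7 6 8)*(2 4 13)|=8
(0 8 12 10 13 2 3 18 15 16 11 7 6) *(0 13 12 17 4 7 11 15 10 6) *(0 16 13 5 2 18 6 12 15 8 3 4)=(0 3 6 5 2 4 7 16 8 17)(10 15 13 18)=[3, 1, 4, 6, 7, 2, 5, 16, 17, 9, 15, 11, 12, 18, 14, 13, 8, 0, 10]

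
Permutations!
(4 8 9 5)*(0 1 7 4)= (0 1 7 4 8 9 5)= [1, 7, 2, 3, 8, 0, 6, 4, 9, 5]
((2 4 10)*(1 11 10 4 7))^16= (1 11 10 2 7)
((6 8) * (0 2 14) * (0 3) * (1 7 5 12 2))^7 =((0 1 7 5 12 2 14 3)(6 8))^7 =(0 3 14 2 12 5 7 1)(6 8)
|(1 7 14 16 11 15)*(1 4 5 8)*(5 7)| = 6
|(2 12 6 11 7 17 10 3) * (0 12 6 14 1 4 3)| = |(0 12 14 1 4 3 2 6 11 7 17 10)| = 12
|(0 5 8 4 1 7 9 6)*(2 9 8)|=20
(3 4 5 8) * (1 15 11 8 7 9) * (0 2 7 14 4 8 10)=[2, 15, 7, 8, 5, 14, 6, 9, 3, 1, 0, 10, 12, 13, 4, 11]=(0 2 7 9 1 15 11 10)(3 8)(4 5 14)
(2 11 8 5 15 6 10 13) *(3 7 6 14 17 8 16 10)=(2 11 16 10 13)(3 7 6)(5 15 14 17 8)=[0, 1, 11, 7, 4, 15, 3, 6, 5, 9, 13, 16, 12, 2, 17, 14, 10, 8]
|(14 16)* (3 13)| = |(3 13)(14 16)| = 2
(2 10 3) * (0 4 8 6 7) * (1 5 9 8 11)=(0 4 11 1 5 9 8 6 7)(2 10 3)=[4, 5, 10, 2, 11, 9, 7, 0, 6, 8, 3, 1]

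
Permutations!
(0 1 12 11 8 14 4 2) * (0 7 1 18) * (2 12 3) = (0 18)(1 3 2 7)(4 12 11 8 14) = [18, 3, 7, 2, 12, 5, 6, 1, 14, 9, 10, 8, 11, 13, 4, 15, 16, 17, 0]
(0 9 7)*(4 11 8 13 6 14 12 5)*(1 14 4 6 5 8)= [9, 14, 2, 3, 11, 6, 4, 0, 13, 7, 10, 1, 8, 5, 12]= (0 9 7)(1 14 12 8 13 5 6 4 11)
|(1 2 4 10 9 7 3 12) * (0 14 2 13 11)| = 12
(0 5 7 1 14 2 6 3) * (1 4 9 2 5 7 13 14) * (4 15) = (0 7 15 4 9 2 6 3)(5 13 14) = [7, 1, 6, 0, 9, 13, 3, 15, 8, 2, 10, 11, 12, 14, 5, 4]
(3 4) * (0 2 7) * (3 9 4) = (0 2 7)(4 9) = [2, 1, 7, 3, 9, 5, 6, 0, 8, 4]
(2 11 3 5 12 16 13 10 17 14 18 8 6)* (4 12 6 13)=[0, 1, 11, 5, 12, 6, 2, 7, 13, 9, 17, 3, 16, 10, 18, 15, 4, 14, 8]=(2 11 3 5 6)(4 12 16)(8 13 10 17 14 18)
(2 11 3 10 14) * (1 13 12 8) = (1 13 12 8)(2 11 3 10 14) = [0, 13, 11, 10, 4, 5, 6, 7, 1, 9, 14, 3, 8, 12, 2]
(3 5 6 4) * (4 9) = (3 5 6 9 4) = [0, 1, 2, 5, 3, 6, 9, 7, 8, 4]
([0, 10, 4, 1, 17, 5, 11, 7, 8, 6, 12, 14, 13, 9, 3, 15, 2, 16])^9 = [0, 1, 4, 3, 17, 5, 6, 7, 8, 9, 10, 11, 12, 13, 14, 15, 2, 16]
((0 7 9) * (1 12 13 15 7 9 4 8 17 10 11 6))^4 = ((0 9)(1 12 13 15 7 4 8 17 10 11 6))^4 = (1 7 10 12 4 11 13 8 6 15 17)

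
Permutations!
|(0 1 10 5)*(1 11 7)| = |(0 11 7 1 10 5)| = 6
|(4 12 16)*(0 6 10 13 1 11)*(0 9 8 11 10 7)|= 3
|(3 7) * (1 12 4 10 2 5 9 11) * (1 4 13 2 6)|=|(1 12 13 2 5 9 11 4 10 6)(3 7)|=10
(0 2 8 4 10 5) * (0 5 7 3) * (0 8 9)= (0 2 9)(3 8 4 10 7)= [2, 1, 9, 8, 10, 5, 6, 3, 4, 0, 7]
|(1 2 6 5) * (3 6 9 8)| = |(1 2 9 8 3 6 5)| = 7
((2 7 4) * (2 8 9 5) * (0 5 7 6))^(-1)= ((0 5 2 6)(4 8 9 7))^(-1)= (0 6 2 5)(4 7 9 8)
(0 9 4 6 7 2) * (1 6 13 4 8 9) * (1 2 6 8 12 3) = (0 2)(1 8 9 12 3)(4 13)(6 7) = [2, 8, 0, 1, 13, 5, 7, 6, 9, 12, 10, 11, 3, 4]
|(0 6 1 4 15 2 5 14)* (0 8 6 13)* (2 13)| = 10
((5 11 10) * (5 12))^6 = (5 10)(11 12)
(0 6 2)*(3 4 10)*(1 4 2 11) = (0 6 11 1 4 10 3 2) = [6, 4, 0, 2, 10, 5, 11, 7, 8, 9, 3, 1]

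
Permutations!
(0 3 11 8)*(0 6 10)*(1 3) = (0 1 3 11 8 6 10) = [1, 3, 2, 11, 4, 5, 10, 7, 6, 9, 0, 8]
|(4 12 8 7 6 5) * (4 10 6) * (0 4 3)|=|(0 4 12 8 7 3)(5 10 6)|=6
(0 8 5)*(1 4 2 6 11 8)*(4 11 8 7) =[1, 11, 6, 3, 2, 0, 8, 4, 5, 9, 10, 7] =(0 1 11 7 4 2 6 8 5)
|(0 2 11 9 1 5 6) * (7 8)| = 14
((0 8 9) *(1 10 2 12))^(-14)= ((0 8 9)(1 10 2 12))^(-14)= (0 8 9)(1 2)(10 12)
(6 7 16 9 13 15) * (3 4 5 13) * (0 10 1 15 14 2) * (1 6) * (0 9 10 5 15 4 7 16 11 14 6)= (0 5 13 6 16 10)(1 4 15)(2 9 3 7 11 14)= [5, 4, 9, 7, 15, 13, 16, 11, 8, 3, 0, 14, 12, 6, 2, 1, 10]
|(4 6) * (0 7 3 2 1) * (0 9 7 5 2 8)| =8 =|(0 5 2 1 9 7 3 8)(4 6)|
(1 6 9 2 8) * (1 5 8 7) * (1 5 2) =(1 6 9)(2 7 5 8) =[0, 6, 7, 3, 4, 8, 9, 5, 2, 1]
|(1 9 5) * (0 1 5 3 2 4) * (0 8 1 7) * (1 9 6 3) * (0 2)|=|(0 7 2 4 8 9 1 6 3)|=9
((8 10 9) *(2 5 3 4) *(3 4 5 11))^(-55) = (11)(8 9 10)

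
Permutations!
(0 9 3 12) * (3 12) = (0 9 12) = [9, 1, 2, 3, 4, 5, 6, 7, 8, 12, 10, 11, 0]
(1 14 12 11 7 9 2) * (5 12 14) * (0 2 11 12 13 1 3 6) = (14)(0 2 3 6)(1 5 13)(7 9 11) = [2, 5, 3, 6, 4, 13, 0, 9, 8, 11, 10, 7, 12, 1, 14]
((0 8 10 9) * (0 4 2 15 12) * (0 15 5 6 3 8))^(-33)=(2 4 9 10 8 3 6 5)(12 15)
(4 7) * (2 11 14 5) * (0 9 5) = (0 9 5 2 11 14)(4 7) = [9, 1, 11, 3, 7, 2, 6, 4, 8, 5, 10, 14, 12, 13, 0]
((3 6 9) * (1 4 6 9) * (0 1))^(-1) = ((0 1 4 6)(3 9))^(-1) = (0 6 4 1)(3 9)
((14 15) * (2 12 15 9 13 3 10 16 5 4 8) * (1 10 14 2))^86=(1 16 4)(2 15 12)(3 9)(5 8 10)(13 14)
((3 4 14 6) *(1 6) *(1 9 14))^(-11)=(1 6 3 4)(9 14)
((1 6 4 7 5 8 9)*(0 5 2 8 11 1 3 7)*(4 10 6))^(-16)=(0 4 1 11 5)(2 7 3 9 8)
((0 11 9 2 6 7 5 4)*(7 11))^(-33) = ((0 7 5 4)(2 6 11 9))^(-33) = (0 4 5 7)(2 9 11 6)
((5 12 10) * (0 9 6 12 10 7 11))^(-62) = ((0 9 6 12 7 11)(5 10))^(-62) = (0 7 6)(9 11 12)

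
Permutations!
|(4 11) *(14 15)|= |(4 11)(14 15)|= 2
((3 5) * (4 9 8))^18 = (9)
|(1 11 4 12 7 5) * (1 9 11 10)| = |(1 10)(4 12 7 5 9 11)| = 6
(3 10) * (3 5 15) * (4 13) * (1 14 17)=(1 14 17)(3 10 5 15)(4 13)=[0, 14, 2, 10, 13, 15, 6, 7, 8, 9, 5, 11, 12, 4, 17, 3, 16, 1]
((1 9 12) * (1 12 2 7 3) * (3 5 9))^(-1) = ((12)(1 3)(2 7 5 9))^(-1) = (12)(1 3)(2 9 5 7)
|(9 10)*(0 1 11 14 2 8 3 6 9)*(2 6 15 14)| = 11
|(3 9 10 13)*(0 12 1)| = |(0 12 1)(3 9 10 13)| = 12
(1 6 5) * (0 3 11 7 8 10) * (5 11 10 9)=(0 3 10)(1 6 11 7 8 9 5)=[3, 6, 2, 10, 4, 1, 11, 8, 9, 5, 0, 7]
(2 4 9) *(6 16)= (2 4 9)(6 16)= [0, 1, 4, 3, 9, 5, 16, 7, 8, 2, 10, 11, 12, 13, 14, 15, 6]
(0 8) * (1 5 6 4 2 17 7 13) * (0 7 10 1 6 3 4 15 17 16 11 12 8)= [0, 5, 16, 4, 2, 3, 15, 13, 7, 9, 1, 12, 8, 6, 14, 17, 11, 10]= (1 5 3 4 2 16 11 12 8 7 13 6 15 17 10)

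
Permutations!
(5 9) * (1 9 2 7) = [0, 9, 7, 3, 4, 2, 6, 1, 8, 5] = (1 9 5 2 7)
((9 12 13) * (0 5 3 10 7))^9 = ((0 5 3 10 7)(9 12 13))^9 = (13)(0 7 10 3 5)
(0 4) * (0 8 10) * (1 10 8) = (0 4 1 10) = [4, 10, 2, 3, 1, 5, 6, 7, 8, 9, 0]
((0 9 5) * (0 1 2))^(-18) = (0 5 2 9 1)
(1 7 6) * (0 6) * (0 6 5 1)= (0 5 1 7 6)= [5, 7, 2, 3, 4, 1, 0, 6]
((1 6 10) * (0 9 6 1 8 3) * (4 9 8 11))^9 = ((0 8 3)(4 9 6 10 11))^9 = (4 11 10 6 9)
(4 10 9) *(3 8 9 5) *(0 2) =(0 2)(3 8 9 4 10 5) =[2, 1, 0, 8, 10, 3, 6, 7, 9, 4, 5]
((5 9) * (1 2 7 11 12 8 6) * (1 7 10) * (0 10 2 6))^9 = (0 10 1 6 7 11 12 8)(5 9)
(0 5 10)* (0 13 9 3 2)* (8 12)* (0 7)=(0 5 10 13 9 3 2 7)(8 12)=[5, 1, 7, 2, 4, 10, 6, 0, 12, 3, 13, 11, 8, 9]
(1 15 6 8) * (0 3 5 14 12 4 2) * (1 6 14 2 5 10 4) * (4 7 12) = [3, 15, 0, 10, 5, 2, 8, 12, 6, 9, 7, 11, 1, 13, 4, 14] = (0 3 10 7 12 1 15 14 4 5 2)(6 8)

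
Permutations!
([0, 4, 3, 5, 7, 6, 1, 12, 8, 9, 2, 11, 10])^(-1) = (1 6 5 3 2 10 12 7 4)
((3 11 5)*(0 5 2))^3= ((0 5 3 11 2))^3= (0 11 5 2 3)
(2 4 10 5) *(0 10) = (0 10 5 2 4) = [10, 1, 4, 3, 0, 2, 6, 7, 8, 9, 5]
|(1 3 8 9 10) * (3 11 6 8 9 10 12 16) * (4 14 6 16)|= |(1 11 16 3 9 12 4 14 6 8 10)|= 11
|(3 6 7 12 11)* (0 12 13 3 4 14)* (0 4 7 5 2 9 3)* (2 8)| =|(0 12 11 7 13)(2 9 3 6 5 8)(4 14)| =30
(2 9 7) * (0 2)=(0 2 9 7)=[2, 1, 9, 3, 4, 5, 6, 0, 8, 7]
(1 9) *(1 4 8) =(1 9 4 8) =[0, 9, 2, 3, 8, 5, 6, 7, 1, 4]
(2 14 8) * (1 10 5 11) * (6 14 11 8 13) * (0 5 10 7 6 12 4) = [5, 7, 11, 3, 0, 8, 14, 6, 2, 9, 10, 1, 4, 12, 13] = (0 5 8 2 11 1 7 6 14 13 12 4)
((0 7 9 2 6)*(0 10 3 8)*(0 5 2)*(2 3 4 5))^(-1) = ((0 7 9)(2 6 10 4 5 3 8))^(-1) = (0 9 7)(2 8 3 5 4 10 6)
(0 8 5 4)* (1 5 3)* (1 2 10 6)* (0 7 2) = (0 8 3)(1 5 4 7 2 10 6) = [8, 5, 10, 0, 7, 4, 1, 2, 3, 9, 6]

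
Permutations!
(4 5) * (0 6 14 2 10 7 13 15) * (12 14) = (0 6 12 14 2 10 7 13 15)(4 5) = [6, 1, 10, 3, 5, 4, 12, 13, 8, 9, 7, 11, 14, 15, 2, 0]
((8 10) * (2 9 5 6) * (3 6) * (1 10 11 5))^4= ((1 10 8 11 5 3 6 2 9))^4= (1 5 9 11 2 8 6 10 3)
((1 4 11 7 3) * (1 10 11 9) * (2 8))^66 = (3 11)(7 10)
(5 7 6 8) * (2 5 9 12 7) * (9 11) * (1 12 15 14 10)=(1 12 7 6 8 11 9 15 14 10)(2 5)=[0, 12, 5, 3, 4, 2, 8, 6, 11, 15, 1, 9, 7, 13, 10, 14]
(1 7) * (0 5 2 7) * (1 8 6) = (0 5 2 7 8 6 1) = [5, 0, 7, 3, 4, 2, 1, 8, 6]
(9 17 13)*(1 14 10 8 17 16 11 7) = [0, 14, 2, 3, 4, 5, 6, 1, 17, 16, 8, 7, 12, 9, 10, 15, 11, 13] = (1 14 10 8 17 13 9 16 11 7)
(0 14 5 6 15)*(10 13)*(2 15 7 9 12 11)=(0 14 5 6 7 9 12 11 2 15)(10 13)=[14, 1, 15, 3, 4, 6, 7, 9, 8, 12, 13, 2, 11, 10, 5, 0]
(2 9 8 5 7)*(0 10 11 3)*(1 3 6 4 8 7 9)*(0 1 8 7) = [10, 3, 8, 1, 7, 9, 4, 2, 5, 0, 11, 6] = (0 10 11 6 4 7 2 8 5 9)(1 3)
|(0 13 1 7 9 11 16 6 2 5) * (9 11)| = 9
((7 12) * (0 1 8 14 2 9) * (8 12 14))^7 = (14) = ((0 1 12 7 14 2 9))^7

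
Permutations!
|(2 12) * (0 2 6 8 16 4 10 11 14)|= |(0 2 12 6 8 16 4 10 11 14)|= 10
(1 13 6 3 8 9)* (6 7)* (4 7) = (1 13 4 7 6 3 8 9) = [0, 13, 2, 8, 7, 5, 3, 6, 9, 1, 10, 11, 12, 4]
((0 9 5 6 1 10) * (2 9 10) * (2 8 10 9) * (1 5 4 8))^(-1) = (0 10 8 4 9)(5 6) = ((0 9 4 8 10)(5 6))^(-1)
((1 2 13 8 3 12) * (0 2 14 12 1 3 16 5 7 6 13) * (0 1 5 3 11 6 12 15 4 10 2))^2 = (1 15 10)(2 14 4)(3 7 11 13 16 5 12 6 8)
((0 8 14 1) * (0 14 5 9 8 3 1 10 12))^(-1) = ((0 3 1 14 10 12)(5 9 8))^(-1) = (0 12 10 14 1 3)(5 8 9)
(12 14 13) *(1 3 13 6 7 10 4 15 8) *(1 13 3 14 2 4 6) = (1 14)(2 4 15 8 13 12)(6 7 10) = [0, 14, 4, 3, 15, 5, 7, 10, 13, 9, 6, 11, 2, 12, 1, 8]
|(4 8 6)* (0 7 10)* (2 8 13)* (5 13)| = 6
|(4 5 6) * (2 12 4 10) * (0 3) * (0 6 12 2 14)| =|(0 3 6 10 14)(4 5 12)| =15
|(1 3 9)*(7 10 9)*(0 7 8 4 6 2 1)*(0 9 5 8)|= 10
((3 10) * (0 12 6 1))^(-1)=(0 1 6 12)(3 10)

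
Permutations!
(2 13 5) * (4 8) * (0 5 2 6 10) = (0 5 6 10)(2 13)(4 8) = [5, 1, 13, 3, 8, 6, 10, 7, 4, 9, 0, 11, 12, 2]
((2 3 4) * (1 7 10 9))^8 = (10)(2 4 3)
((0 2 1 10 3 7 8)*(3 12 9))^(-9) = (12)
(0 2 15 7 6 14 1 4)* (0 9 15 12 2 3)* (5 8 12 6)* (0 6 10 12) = (0 3 6 14 1 4 9 15 7 5 8)(2 10 12) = [3, 4, 10, 6, 9, 8, 14, 5, 0, 15, 12, 11, 2, 13, 1, 7]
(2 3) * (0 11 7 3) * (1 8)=[11, 8, 0, 2, 4, 5, 6, 3, 1, 9, 10, 7]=(0 11 7 3 2)(1 8)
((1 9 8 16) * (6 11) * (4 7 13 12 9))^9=((1 4 7 13 12 9 8 16)(6 11))^9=(1 4 7 13 12 9 8 16)(6 11)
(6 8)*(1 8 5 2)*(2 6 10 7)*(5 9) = (1 8 10 7 2)(5 6 9) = [0, 8, 1, 3, 4, 6, 9, 2, 10, 5, 7]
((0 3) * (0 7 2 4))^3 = ((0 3 7 2 4))^3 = (0 2 3 4 7)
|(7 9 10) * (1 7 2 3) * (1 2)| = 4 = |(1 7 9 10)(2 3)|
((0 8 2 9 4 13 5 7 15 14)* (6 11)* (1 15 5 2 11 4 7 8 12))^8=(0 15 12 14 1)(2 13 4 6 11 8 5 7 9)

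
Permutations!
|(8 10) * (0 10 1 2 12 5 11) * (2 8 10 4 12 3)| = |(0 4 12 5 11)(1 8)(2 3)| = 10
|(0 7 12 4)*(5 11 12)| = 6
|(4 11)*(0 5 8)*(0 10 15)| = 10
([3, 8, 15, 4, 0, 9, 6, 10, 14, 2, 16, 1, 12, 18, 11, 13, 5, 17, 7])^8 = (0 4 3)(2 9 5 16 10 7 18 13 15)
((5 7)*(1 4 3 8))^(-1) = ((1 4 3 8)(5 7))^(-1) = (1 8 3 4)(5 7)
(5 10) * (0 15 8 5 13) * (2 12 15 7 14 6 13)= [7, 1, 12, 3, 4, 10, 13, 14, 5, 9, 2, 11, 15, 0, 6, 8]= (0 7 14 6 13)(2 12 15 8 5 10)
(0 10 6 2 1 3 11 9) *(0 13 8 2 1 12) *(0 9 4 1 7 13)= [10, 3, 12, 11, 1, 5, 7, 13, 2, 0, 6, 4, 9, 8]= (0 10 6 7 13 8 2 12 9)(1 3 11 4)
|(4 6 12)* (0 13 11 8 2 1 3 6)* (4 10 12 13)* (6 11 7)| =|(0 4)(1 3 11 8 2)(6 13 7)(10 12)| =30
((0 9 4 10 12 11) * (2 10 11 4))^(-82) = ((0 9 2 10 12 4 11))^(-82) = (0 2 12 11 9 10 4)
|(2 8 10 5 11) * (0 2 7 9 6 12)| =10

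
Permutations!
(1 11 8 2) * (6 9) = [0, 11, 1, 3, 4, 5, 9, 7, 2, 6, 10, 8] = (1 11 8 2)(6 9)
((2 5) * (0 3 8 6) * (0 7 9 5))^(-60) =(0 7)(2 6)(3 9)(5 8)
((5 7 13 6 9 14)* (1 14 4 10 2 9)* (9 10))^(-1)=(1 6 13 7 5 14)(2 10)(4 9)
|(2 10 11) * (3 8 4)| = |(2 10 11)(3 8 4)| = 3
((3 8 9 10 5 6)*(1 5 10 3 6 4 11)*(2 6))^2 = (1 4)(3 9 8)(5 11)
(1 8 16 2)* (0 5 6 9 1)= (0 5 6 9 1 8 16 2)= [5, 8, 0, 3, 4, 6, 9, 7, 16, 1, 10, 11, 12, 13, 14, 15, 2]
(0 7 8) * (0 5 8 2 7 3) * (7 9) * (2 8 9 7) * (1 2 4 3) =(0 1 2 7 8 5 9 4 3) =[1, 2, 7, 0, 3, 9, 6, 8, 5, 4]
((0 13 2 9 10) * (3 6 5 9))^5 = ((0 13 2 3 6 5 9 10))^5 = (0 5 2 10 6 13 9 3)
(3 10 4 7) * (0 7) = (0 7 3 10 4) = [7, 1, 2, 10, 0, 5, 6, 3, 8, 9, 4]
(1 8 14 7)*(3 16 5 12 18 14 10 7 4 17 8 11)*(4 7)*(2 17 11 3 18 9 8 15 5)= [0, 3, 17, 16, 11, 12, 6, 1, 10, 8, 4, 18, 9, 13, 7, 5, 2, 15, 14]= (1 3 16 2 17 15 5 12 9 8 10 4 11 18 14 7)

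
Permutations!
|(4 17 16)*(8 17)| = 4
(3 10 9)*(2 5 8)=(2 5 8)(3 10 9)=[0, 1, 5, 10, 4, 8, 6, 7, 2, 3, 9]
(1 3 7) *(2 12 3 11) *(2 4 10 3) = (1 11 4 10 3 7)(2 12) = [0, 11, 12, 7, 10, 5, 6, 1, 8, 9, 3, 4, 2]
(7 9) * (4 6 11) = [0, 1, 2, 3, 6, 5, 11, 9, 8, 7, 10, 4] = (4 6 11)(7 9)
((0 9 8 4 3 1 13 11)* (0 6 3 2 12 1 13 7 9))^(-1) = (1 12 2 4 8 9 7)(3 6 11 13)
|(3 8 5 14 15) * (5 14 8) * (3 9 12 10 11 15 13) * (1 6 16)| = 15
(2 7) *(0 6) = [6, 1, 7, 3, 4, 5, 0, 2] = (0 6)(2 7)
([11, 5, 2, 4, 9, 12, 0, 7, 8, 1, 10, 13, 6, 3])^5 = [9, 11, 2, 12, 6, 13, 4, 7, 8, 0, 10, 1, 3, 5]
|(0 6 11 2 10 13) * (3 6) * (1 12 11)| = |(0 3 6 1 12 11 2 10 13)| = 9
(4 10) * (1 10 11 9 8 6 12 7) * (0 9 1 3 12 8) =(0 9)(1 10 4 11)(3 12 7)(6 8) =[9, 10, 2, 12, 11, 5, 8, 3, 6, 0, 4, 1, 7]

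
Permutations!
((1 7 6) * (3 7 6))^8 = ((1 6)(3 7))^8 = (7)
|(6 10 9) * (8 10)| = 4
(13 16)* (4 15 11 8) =(4 15 11 8)(13 16) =[0, 1, 2, 3, 15, 5, 6, 7, 4, 9, 10, 8, 12, 16, 14, 11, 13]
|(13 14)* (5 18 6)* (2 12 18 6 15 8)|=10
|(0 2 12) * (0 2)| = 2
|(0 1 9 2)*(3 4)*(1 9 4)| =|(0 9 2)(1 4 3)| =3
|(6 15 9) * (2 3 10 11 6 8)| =8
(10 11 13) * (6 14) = (6 14)(10 11 13) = [0, 1, 2, 3, 4, 5, 14, 7, 8, 9, 11, 13, 12, 10, 6]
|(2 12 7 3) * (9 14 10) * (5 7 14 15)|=9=|(2 12 14 10 9 15 5 7 3)|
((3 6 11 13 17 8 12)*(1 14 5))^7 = (17)(1 14 5)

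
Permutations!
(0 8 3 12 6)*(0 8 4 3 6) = (0 4 3 12)(6 8) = [4, 1, 2, 12, 3, 5, 8, 7, 6, 9, 10, 11, 0]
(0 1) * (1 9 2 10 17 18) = (0 9 2 10 17 18 1) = [9, 0, 10, 3, 4, 5, 6, 7, 8, 2, 17, 11, 12, 13, 14, 15, 16, 18, 1]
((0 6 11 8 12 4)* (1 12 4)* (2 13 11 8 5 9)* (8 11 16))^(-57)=(0 5 13 4 11 2 8 6 9 16)(1 12)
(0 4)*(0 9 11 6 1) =(0 4 9 11 6 1) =[4, 0, 2, 3, 9, 5, 1, 7, 8, 11, 10, 6]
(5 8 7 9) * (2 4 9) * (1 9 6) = (1 9 5 8 7 2 4 6) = [0, 9, 4, 3, 6, 8, 1, 2, 7, 5]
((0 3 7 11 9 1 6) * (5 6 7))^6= (0 5)(1 11)(3 6)(7 9)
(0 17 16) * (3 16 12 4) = [17, 1, 2, 16, 3, 5, 6, 7, 8, 9, 10, 11, 4, 13, 14, 15, 0, 12] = (0 17 12 4 3 16)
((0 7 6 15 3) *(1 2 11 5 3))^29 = (0 6 1 11 3 7 15 2 5)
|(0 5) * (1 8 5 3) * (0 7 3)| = 5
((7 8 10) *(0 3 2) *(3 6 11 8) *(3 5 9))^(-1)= (0 2 3 9 5 7 10 8 11 6)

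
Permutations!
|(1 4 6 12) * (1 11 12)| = 6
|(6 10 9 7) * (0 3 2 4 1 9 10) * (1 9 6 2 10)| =20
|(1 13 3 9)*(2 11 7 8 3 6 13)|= 14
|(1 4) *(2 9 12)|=|(1 4)(2 9 12)|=6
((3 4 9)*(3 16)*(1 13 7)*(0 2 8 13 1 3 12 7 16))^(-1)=((0 2 8 13 16 12 7 3 4 9))^(-1)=(0 9 4 3 7 12 16 13 8 2)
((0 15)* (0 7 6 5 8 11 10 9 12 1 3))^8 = ((0 15 7 6 5 8 11 10 9 12 1 3))^8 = (0 9 5)(1 11 7)(3 10 6)(8 15 12)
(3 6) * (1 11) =(1 11)(3 6) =[0, 11, 2, 6, 4, 5, 3, 7, 8, 9, 10, 1]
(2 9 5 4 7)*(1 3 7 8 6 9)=(1 3 7 2)(4 8 6 9 5)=[0, 3, 1, 7, 8, 4, 9, 2, 6, 5]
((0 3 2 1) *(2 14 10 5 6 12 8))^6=(0 12 14 2 5)(1 6 3 8 10)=((0 3 14 10 5 6 12 8 2 1))^6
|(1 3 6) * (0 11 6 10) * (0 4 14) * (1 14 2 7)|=|(0 11 6 14)(1 3 10 4 2 7)|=12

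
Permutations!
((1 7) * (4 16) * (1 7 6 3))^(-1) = (1 3 6)(4 16)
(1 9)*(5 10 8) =[0, 9, 2, 3, 4, 10, 6, 7, 5, 1, 8] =(1 9)(5 10 8)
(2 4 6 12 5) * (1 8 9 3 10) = [0, 8, 4, 10, 6, 2, 12, 7, 9, 3, 1, 11, 5] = (1 8 9 3 10)(2 4 6 12 5)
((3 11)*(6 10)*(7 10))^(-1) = (3 11)(6 10 7)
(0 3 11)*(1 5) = (0 3 11)(1 5) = [3, 5, 2, 11, 4, 1, 6, 7, 8, 9, 10, 0]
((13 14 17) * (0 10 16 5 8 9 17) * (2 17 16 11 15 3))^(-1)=(0 14 13 17 2 3 15 11 10)(5 16 9 8)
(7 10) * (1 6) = (1 6)(7 10) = [0, 6, 2, 3, 4, 5, 1, 10, 8, 9, 7]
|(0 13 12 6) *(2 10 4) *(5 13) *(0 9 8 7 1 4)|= |(0 5 13 12 6 9 8 7 1 4 2 10)|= 12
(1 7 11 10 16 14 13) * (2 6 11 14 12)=(1 7 14 13)(2 6 11 10 16 12)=[0, 7, 6, 3, 4, 5, 11, 14, 8, 9, 16, 10, 2, 1, 13, 15, 12]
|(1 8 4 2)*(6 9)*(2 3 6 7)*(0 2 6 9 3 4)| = |(0 2 1 8)(3 9 7 6)| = 4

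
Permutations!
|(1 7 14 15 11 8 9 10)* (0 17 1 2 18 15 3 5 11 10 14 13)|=60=|(0 17 1 7 13)(2 18 15 10)(3 5 11 8 9 14)|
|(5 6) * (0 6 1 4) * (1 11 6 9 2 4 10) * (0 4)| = |(0 9 2)(1 10)(5 11 6)| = 6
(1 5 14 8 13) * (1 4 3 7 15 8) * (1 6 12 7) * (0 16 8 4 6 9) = [16, 5, 2, 1, 3, 14, 12, 15, 13, 0, 10, 11, 7, 6, 9, 4, 8] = (0 16 8 13 6 12 7 15 4 3 1 5 14 9)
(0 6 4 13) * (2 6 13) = [13, 1, 6, 3, 2, 5, 4, 7, 8, 9, 10, 11, 12, 0] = (0 13)(2 6 4)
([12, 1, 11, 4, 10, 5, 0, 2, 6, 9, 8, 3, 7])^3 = (0 2 4 6 7 3 8 12 11 10)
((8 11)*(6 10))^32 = (11)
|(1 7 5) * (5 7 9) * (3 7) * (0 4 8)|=6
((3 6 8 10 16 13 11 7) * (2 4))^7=(2 4)(3 7 11 13 16 10 8 6)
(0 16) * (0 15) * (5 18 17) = (0 16 15)(5 18 17) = [16, 1, 2, 3, 4, 18, 6, 7, 8, 9, 10, 11, 12, 13, 14, 0, 15, 5, 17]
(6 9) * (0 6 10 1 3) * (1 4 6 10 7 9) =[10, 3, 2, 0, 6, 5, 1, 9, 8, 7, 4] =(0 10 4 6 1 3)(7 9)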